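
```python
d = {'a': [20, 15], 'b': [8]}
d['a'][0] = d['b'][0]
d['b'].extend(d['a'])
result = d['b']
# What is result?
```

After line 1: d = {'a': [20, 15], 'b': [8]}
After line 2 (a[0] = b[0] = 8): d = {'a': [8, 15], 'b': [8]}
After line 3 (b.extend(a) appends [8, 15]): d = {'a': [8, 15], 'b': [8, 8, 15]}
After line 4: result = d['b'] = [8, 8, 15]

[8, 8, 15]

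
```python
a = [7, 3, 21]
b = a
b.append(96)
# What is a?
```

After line 1: a = [7, 3, 21]
After line 2 (b = a is an alias, same object): a = [7, 3, 21], b = [7, 3, 21]
After line 3 (b.append mutates the shared list): a = [7, 3, 21, 96], b = [7, 3, 21, 96]

[7, 3, 21, 96]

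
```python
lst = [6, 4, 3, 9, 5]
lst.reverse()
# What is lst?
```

[5, 9, 3, 4, 6]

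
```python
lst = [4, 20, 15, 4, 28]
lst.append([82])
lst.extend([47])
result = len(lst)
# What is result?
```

After line 1: lst = [4, 20, 15, 4, 28]
After line 2 (append adds [82] as single element): lst = [4, 20, 15, 4, 28, [82]]
After line 3 (extend unpacks [47], adds 47): lst = [4, 20, 15, 4, 28, [82], 47]
After line 4: result = len(lst) = 7

7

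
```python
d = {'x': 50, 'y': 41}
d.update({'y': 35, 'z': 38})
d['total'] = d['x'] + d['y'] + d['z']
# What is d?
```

After line 1: d = {'x': 50, 'y': 41}
After line 2 (y overwritten, z added): d = {'x': 50, 'y': 35, 'z': 38}
After line 3 (total = 50 + 35 + 38 = 123): d = {'x': 50, 'y': 35, 'z': 38, 'total': 123}

{'x': 50, 'y': 35, 'z': 38, 'total': 123}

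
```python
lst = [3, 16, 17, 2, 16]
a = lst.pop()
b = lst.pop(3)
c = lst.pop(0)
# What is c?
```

After line 1: lst = [3, 16, 17, 2, 16]
After line 2 (pop() -> a = 16): lst = [3, 16, 17, 2]
After line 3 (pop(3) -> b = 2): lst = [3, 16, 17]
After line 4 (pop(0) -> c = 3): lst = [16, 17]

3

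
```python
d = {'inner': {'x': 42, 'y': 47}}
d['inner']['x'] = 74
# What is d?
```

After line 1: d = {'inner': {'x': 42, 'y': 47}}
After line 2 (inner x overwritten): d = {'inner': {'x': 74, 'y': 47}}

{'inner': {'x': 74, 'y': 47}}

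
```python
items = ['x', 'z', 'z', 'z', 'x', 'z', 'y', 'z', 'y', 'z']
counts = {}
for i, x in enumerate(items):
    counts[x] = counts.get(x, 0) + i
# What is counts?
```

Initial: counts = {}, items = ['x', 'z', 'z', 'z', 'x', 'z', 'y', 'z', 'y', 'z']
i=0, x='x': counts = {'x': 0}
i=1, x='z': counts = {'x': 0, 'z': 1}
i=2, x='z': counts = {'x': 0, 'z': 3}
i=3, x='z': counts = {'x': 0, 'z': 6}
i=4, x='x': counts = {'x': 4, 'z': 6}
i=5, x='z': counts = {'x': 4, 'z': 11}
i=6, x='y': counts = {'x': 4, 'z': 11, 'y': 6}
i=7, x='z': counts = {'x': 4, 'z': 18, 'y': 6}
i=8, x='y': counts = {'x': 4, 'z': 18, 'y': 14}
i=9, x='z': counts = {'x': 4, 'z': 27, 'y': 14}

{'x': 4, 'z': 27, 'y': 14}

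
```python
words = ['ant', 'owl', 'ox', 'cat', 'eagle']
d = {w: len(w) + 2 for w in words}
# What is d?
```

{'ant': 5, 'owl': 5, 'ox': 4, 'cat': 5, 'eagle': 7}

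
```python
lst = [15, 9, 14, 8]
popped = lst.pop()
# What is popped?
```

8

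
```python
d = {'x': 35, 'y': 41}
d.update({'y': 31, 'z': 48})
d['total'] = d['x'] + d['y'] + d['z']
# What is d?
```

After line 1: d = {'x': 35, 'y': 41}
After line 2 (y overwritten, z added): d = {'x': 35, 'y': 31, 'z': 48}
After line 3 (total = 35 + 31 + 48 = 114): d = {'x': 35, 'y': 31, 'z': 48, 'total': 114}

{'x': 35, 'y': 31, 'z': 48, 'total': 114}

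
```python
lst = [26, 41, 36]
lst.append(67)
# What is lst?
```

[26, 41, 36, 67]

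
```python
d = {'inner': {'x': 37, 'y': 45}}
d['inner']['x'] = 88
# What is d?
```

After line 1: d = {'inner': {'x': 37, 'y': 45}}
After line 2 (inner x overwritten): d = {'inner': {'x': 88, 'y': 45}}

{'inner': {'x': 88, 'y': 45}}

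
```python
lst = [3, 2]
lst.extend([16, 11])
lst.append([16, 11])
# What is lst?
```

After line 1: lst = [3, 2]
After line 2 (extend unpacks [16, 11]): lst = [3, 2, 16, 11]
After line 3 (append adds [16, 11] as single element): lst = [3, 2, 16, 11, [16, 11]]

[3, 2, 16, 11, [16, 11]]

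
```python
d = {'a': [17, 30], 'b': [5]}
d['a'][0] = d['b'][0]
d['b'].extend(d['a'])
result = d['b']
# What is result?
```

After line 1: d = {'a': [17, 30], 'b': [5]}
After line 2 (a[0] = b[0] = 5): d = {'a': [5, 30], 'b': [5]}
After line 3 (b.extend(a) appends [5, 30]): d = {'a': [5, 30], 'b': [5, 5, 30]}
After line 4: result = d['b'] = [5, 5, 30]

[5, 5, 30]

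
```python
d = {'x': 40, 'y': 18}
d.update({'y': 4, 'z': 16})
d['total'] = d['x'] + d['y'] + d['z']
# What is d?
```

After line 1: d = {'x': 40, 'y': 18}
After line 2 (y overwritten, z added): d = {'x': 40, 'y': 4, 'z': 16}
After line 3 (total = 40 + 4 + 16 = 60): d = {'x': 40, 'y': 4, 'z': 16, 'total': 60}

{'x': 40, 'y': 4, 'z': 16, 'total': 60}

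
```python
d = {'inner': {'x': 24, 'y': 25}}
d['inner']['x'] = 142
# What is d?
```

After line 1: d = {'inner': {'x': 24, 'y': 25}}
After line 2 (inner x overwritten): d = {'inner': {'x': 142, 'y': 25}}

{'inner': {'x': 142, 'y': 25}}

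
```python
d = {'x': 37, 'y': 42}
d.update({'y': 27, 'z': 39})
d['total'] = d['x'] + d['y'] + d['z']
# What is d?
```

After line 1: d = {'x': 37, 'y': 42}
After line 2 (y overwritten, z added): d = {'x': 37, 'y': 27, 'z': 39}
After line 3 (total = 37 + 27 + 39 = 103): d = {'x': 37, 'y': 27, 'z': 39, 'total': 103}

{'x': 37, 'y': 27, 'z': 39, 'total': 103}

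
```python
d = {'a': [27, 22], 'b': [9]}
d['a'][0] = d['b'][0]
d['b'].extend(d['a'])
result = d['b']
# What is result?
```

After line 1: d = {'a': [27, 22], 'b': [9]}
After line 2 (a[0] = b[0] = 9): d = {'a': [9, 22], 'b': [9]}
After line 3 (b.extend(a) appends [9, 22]): d = {'a': [9, 22], 'b': [9, 9, 22]}
After line 4: result = d['b'] = [9, 9, 22]

[9, 9, 22]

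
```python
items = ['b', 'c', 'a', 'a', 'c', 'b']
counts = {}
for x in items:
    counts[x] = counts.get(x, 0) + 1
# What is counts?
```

Initial: counts = {}, items = ['b', 'c', 'a', 'a', 'c', 'b']
See 'b': counts = {'b': 1}
See 'c': counts = {'b': 1, 'c': 1}
See 'a': counts = {'b': 1, 'c': 1, 'a': 1}
See 'a': counts = {'b': 1, 'c': 1, 'a': 2}
See 'c': counts = {'b': 1, 'c': 2, 'a': 2}
See 'b': counts = {'b': 2, 'c': 2, 'a': 2}

{'b': 2, 'c': 2, 'a': 2}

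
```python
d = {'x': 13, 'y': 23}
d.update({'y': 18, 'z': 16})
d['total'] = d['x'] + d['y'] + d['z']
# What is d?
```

After line 1: d = {'x': 13, 'y': 23}
After line 2 (y overwritten, z added): d = {'x': 13, 'y': 18, 'z': 16}
After line 3 (total = 13 + 18 + 16 = 47): d = {'x': 13, 'y': 18, 'z': 16, 'total': 47}

{'x': 13, 'y': 18, 'z': 16, 'total': 47}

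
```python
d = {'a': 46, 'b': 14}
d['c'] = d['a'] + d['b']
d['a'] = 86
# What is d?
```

After line 1: d = {'a': 46, 'b': 14}
After line 2 (d['c'] = 46 + 14): d = {'a': 46, 'b': 14, 'c': 60}
After line 3: d = {'a': 86, 'b': 14, 'c': 60}

{'a': 86, 'b': 14, 'c': 60}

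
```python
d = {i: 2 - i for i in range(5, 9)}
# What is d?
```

{5: -3, 6: -4, 7: -5, 8: -6}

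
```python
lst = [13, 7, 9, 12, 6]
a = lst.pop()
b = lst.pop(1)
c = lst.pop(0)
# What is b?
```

After line 1: lst = [13, 7, 9, 12, 6]
After line 2 (pop() -> a = 6): lst = [13, 7, 9, 12]
After line 3 (pop(1) -> b = 7): lst = [13, 9, 12]
After line 4 (pop(0) -> c = 13): lst = [9, 12]

7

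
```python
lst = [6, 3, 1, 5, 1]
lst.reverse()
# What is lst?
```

[1, 5, 1, 3, 6]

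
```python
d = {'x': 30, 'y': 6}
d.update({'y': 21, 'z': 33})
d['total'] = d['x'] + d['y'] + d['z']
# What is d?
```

After line 1: d = {'x': 30, 'y': 6}
After line 2 (y overwritten, z added): d = {'x': 30, 'y': 21, 'z': 33}
After line 3 (total = 30 + 21 + 33 = 84): d = {'x': 30, 'y': 21, 'z': 33, 'total': 84}

{'x': 30, 'y': 21, 'z': 33, 'total': 84}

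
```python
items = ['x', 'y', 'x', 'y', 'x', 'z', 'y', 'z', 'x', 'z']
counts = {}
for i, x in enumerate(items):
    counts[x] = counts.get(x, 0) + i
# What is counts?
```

Initial: counts = {}, items = ['x', 'y', 'x', 'y', 'x', 'z', 'y', 'z', 'x', 'z']
i=0, x='x': counts = {'x': 0}
i=1, x='y': counts = {'x': 0, 'y': 1}
i=2, x='x': counts = {'x': 2, 'y': 1}
i=3, x='y': counts = {'x': 2, 'y': 4}
i=4, x='x': counts = {'x': 6, 'y': 4}
i=5, x='z': counts = {'x': 6, 'y': 4, 'z': 5}
i=6, x='y': counts = {'x': 6, 'y': 10, 'z': 5}
i=7, x='z': counts = {'x': 6, 'y': 10, 'z': 12}
i=8, x='x': counts = {'x': 14, 'y': 10, 'z': 12}
i=9, x='z': counts = {'x': 14, 'y': 10, 'z': 21}

{'x': 14, 'y': 10, 'z': 21}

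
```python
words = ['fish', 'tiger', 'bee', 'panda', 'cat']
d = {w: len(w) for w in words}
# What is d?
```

{'fish': 4, 'tiger': 5, 'bee': 3, 'panda': 5, 'cat': 3}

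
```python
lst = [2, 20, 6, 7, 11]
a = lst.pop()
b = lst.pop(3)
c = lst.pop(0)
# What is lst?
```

After line 1: lst = [2, 20, 6, 7, 11]
After line 2 (pop() -> a = 11): lst = [2, 20, 6, 7]
After line 3 (pop(3) -> b = 7): lst = [2, 20, 6]
After line 4 (pop(0) -> c = 2): lst = [20, 6]

[20, 6]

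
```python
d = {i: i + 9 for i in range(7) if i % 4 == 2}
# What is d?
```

{2: 11, 6: 15}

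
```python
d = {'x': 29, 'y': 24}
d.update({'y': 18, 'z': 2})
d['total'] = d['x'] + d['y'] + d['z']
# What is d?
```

After line 1: d = {'x': 29, 'y': 24}
After line 2 (y overwritten, z added): d = {'x': 29, 'y': 18, 'z': 2}
After line 3 (total = 29 + 18 + 2 = 49): d = {'x': 29, 'y': 18, 'z': 2, 'total': 49}

{'x': 29, 'y': 18, 'z': 2, 'total': 49}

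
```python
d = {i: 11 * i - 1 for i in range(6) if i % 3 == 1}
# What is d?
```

{1: 10, 4: 43}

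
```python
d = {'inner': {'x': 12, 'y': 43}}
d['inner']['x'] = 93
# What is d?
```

After line 1: d = {'inner': {'x': 12, 'y': 43}}
After line 2 (inner x overwritten): d = {'inner': {'x': 93, 'y': 43}}

{'inner': {'x': 93, 'y': 43}}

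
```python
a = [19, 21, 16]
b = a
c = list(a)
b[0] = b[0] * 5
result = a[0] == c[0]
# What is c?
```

After line 1: a = [19, 21, 16]
After line 2 (b = a, alias): a = [19, 21, 16], b = [19, 21, 16]
After line 3 (c = list(a) is a copy, new object): c = [19, 21, 16]
After line 4 (b[0] = 19 * 5 = 95; mutates shared a/b): a = b = [95, 21, 16], c = [19, 21, 16]
After line 5 (a[0] = 95, c[0] = 19; result = False)

[19, 21, 16]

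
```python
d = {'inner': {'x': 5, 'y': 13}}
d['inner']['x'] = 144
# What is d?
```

After line 1: d = {'inner': {'x': 5, 'y': 13}}
After line 2 (inner x overwritten): d = {'inner': {'x': 144, 'y': 13}}

{'inner': {'x': 144, 'y': 13}}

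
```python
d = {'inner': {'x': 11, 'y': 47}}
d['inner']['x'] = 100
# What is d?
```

After line 1: d = {'inner': {'x': 11, 'y': 47}}
After line 2 (inner x overwritten): d = {'inner': {'x': 100, 'y': 47}}

{'inner': {'x': 100, 'y': 47}}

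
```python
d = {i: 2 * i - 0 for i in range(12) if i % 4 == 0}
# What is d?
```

{0: 0, 4: 8, 8: 16}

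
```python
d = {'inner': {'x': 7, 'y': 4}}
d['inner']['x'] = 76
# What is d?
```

After line 1: d = {'inner': {'x': 7, 'y': 4}}
After line 2 (inner x overwritten): d = {'inner': {'x': 76, 'y': 4}}

{'inner': {'x': 76, 'y': 4}}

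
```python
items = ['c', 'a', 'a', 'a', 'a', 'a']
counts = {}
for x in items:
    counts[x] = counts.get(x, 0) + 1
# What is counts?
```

Initial: counts = {}, items = ['c', 'a', 'a', 'a', 'a', 'a']
See 'c': counts = {'c': 1}
See 'a': counts = {'c': 1, 'a': 1}
See 'a': counts = {'c': 1, 'a': 2}
See 'a': counts = {'c': 1, 'a': 3}
See 'a': counts = {'c': 1, 'a': 4}
See 'a': counts = {'c': 1, 'a': 5}

{'c': 1, 'a': 5}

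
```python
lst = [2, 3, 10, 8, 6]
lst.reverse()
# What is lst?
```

[6, 8, 10, 3, 2]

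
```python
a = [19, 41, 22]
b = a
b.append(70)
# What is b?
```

After line 1: a = [19, 41, 22]
After line 2 (b = a is an alias, same object): a = [19, 41, 22], b = [19, 41, 22]
After line 3 (b.append mutates the shared list): a = [19, 41, 22, 70], b = [19, 41, 22, 70]

[19, 41, 22, 70]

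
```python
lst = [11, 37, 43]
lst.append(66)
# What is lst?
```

[11, 37, 43, 66]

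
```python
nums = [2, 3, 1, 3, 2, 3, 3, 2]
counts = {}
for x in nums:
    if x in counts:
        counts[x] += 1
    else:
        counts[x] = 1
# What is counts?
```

Initial: counts = {}, nums = [2, 3, 1, 3, 2, 3, 3, 2]
See 2: counts = {2: 1}
See 3: counts = {2: 1, 3: 1}
See 1: counts = {2: 1, 3: 1, 1: 1}
See 3: counts = {2: 1, 3: 2, 1: 1}
See 2: counts = {2: 2, 3: 2, 1: 1}
See 3: counts = {2: 2, 3: 3, 1: 1}
See 3: counts = {2: 2, 3: 4, 1: 1}
See 2: counts = {2: 3, 3: 4, 1: 1}

{2: 3, 3: 4, 1: 1}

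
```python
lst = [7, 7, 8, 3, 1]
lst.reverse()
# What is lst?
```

[1, 3, 8, 7, 7]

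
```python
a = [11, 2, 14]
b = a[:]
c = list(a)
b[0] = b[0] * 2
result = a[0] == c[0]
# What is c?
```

After line 1: a = [11, 2, 14]
After line 2 (b = a[:], copy): a = [11, 2, 14], b = [11, 2, 14]
After line 3 (c = list(a) is a copy, new object): c = [11, 2, 14]
After line 4 (b[0] = 11 * 2 = 22; only b mutates (copy)): a = [11, 2, 14], b = [22, 2, 14], c = [11, 2, 14]
After line 5 (a[0] = 11, c[0] = 11; result = True)

[11, 2, 14]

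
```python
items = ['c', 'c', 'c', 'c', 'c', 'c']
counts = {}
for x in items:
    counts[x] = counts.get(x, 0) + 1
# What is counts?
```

Initial: counts = {}, items = ['c', 'c', 'c', 'c', 'c', 'c']
See 'c': counts = {'c': 1}
See 'c': counts = {'c': 2}
See 'c': counts = {'c': 3}
See 'c': counts = {'c': 4}
See 'c': counts = {'c': 5}
See 'c': counts = {'c': 6}

{'c': 6}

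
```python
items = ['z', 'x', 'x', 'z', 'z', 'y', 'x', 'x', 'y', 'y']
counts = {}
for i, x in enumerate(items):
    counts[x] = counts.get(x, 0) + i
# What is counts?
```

Initial: counts = {}, items = ['z', 'x', 'x', 'z', 'z', 'y', 'x', 'x', 'y', 'y']
i=0, x='z': counts = {'z': 0}
i=1, x='x': counts = {'z': 0, 'x': 1}
i=2, x='x': counts = {'z': 0, 'x': 3}
i=3, x='z': counts = {'z': 3, 'x': 3}
i=4, x='z': counts = {'z': 7, 'x': 3}
i=5, x='y': counts = {'z': 7, 'x': 3, 'y': 5}
i=6, x='x': counts = {'z': 7, 'x': 9, 'y': 5}
i=7, x='x': counts = {'z': 7, 'x': 16, 'y': 5}
i=8, x='y': counts = {'z': 7, 'x': 16, 'y': 13}
i=9, x='y': counts = {'z': 7, 'x': 16, 'y': 22}

{'z': 7, 'x': 16, 'y': 22}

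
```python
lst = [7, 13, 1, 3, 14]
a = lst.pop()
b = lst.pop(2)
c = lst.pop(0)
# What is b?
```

After line 1: lst = [7, 13, 1, 3, 14]
After line 2 (pop() -> a = 14): lst = [7, 13, 1, 3]
After line 3 (pop(2) -> b = 1): lst = [7, 13, 3]
After line 4 (pop(0) -> c = 7): lst = [13, 3]

1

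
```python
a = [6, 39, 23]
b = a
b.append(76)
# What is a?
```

After line 1: a = [6, 39, 23]
After line 2 (b = a is an alias, same object): a = [6, 39, 23], b = [6, 39, 23]
After line 3 (b.append mutates the shared list): a = [6, 39, 23, 76], b = [6, 39, 23, 76]

[6, 39, 23, 76]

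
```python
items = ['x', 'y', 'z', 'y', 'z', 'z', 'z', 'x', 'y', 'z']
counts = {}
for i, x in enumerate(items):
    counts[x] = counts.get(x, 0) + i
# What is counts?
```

Initial: counts = {}, items = ['x', 'y', 'z', 'y', 'z', 'z', 'z', 'x', 'y', 'z']
i=0, x='x': counts = {'x': 0}
i=1, x='y': counts = {'x': 0, 'y': 1}
i=2, x='z': counts = {'x': 0, 'y': 1, 'z': 2}
i=3, x='y': counts = {'x': 0, 'y': 4, 'z': 2}
i=4, x='z': counts = {'x': 0, 'y': 4, 'z': 6}
i=5, x='z': counts = {'x': 0, 'y': 4, 'z': 11}
i=6, x='z': counts = {'x': 0, 'y': 4, 'z': 17}
i=7, x='x': counts = {'x': 7, 'y': 4, 'z': 17}
i=8, x='y': counts = {'x': 7, 'y': 12, 'z': 17}
i=9, x='z': counts = {'x': 7, 'y': 12, 'z': 26}

{'x': 7, 'y': 12, 'z': 26}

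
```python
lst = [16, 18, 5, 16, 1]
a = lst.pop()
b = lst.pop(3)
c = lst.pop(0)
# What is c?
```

After line 1: lst = [16, 18, 5, 16, 1]
After line 2 (pop() -> a = 1): lst = [16, 18, 5, 16]
After line 3 (pop(3) -> b = 16): lst = [16, 18, 5]
After line 4 (pop(0) -> c = 16): lst = [18, 5]

16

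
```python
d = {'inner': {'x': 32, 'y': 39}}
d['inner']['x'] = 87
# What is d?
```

After line 1: d = {'inner': {'x': 32, 'y': 39}}
After line 2 (inner x overwritten): d = {'inner': {'x': 87, 'y': 39}}

{'inner': {'x': 87, 'y': 39}}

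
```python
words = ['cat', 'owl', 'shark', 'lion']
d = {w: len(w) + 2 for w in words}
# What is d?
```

{'cat': 5, 'owl': 5, 'shark': 7, 'lion': 6}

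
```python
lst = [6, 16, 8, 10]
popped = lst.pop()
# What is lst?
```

[6, 16, 8]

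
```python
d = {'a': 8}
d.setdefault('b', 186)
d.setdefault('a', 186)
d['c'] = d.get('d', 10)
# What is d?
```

After line 1: d = {'a': 8}
After line 2 (setdefault adds 'b'=186): d = {'a': 8, 'b': 186}
After line 3 (setdefault 'a' no-op, already exists): d = {'a': 8, 'b': 186}
After line 4 (get('d', 10) returns default since 'd' not in d): d = {'a': 8, 'b': 186, 'c': 10}

{'a': 8, 'b': 186, 'c': 10}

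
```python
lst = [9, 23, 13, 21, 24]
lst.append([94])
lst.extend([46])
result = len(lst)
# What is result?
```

After line 1: lst = [9, 23, 13, 21, 24]
After line 2 (append adds [94] as single element): lst = [9, 23, 13, 21, 24, [94]]
After line 3 (extend unpacks [46], adds 46): lst = [9, 23, 13, 21, 24, [94], 46]
After line 4: result = len(lst) = 7

7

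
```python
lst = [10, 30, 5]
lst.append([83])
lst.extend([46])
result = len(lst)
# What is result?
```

After line 1: lst = [10, 30, 5]
After line 2 (append adds [83] as single element): lst = [10, 30, 5, [83]]
After line 3 (extend unpacks [46], adds 46): lst = [10, 30, 5, [83], 46]
After line 4: result = len(lst) = 5

5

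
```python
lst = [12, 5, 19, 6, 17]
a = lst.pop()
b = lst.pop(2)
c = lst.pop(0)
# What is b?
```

After line 1: lst = [12, 5, 19, 6, 17]
After line 2 (pop() -> a = 17): lst = [12, 5, 19, 6]
After line 3 (pop(2) -> b = 19): lst = [12, 5, 6]
After line 4 (pop(0) -> c = 12): lst = [5, 6]

19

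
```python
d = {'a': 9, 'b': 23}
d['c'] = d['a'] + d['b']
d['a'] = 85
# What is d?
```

After line 1: d = {'a': 9, 'b': 23}
After line 2 (d['c'] = 9 + 23): d = {'a': 9, 'b': 23, 'c': 32}
After line 3: d = {'a': 85, 'b': 23, 'c': 32}

{'a': 85, 'b': 23, 'c': 32}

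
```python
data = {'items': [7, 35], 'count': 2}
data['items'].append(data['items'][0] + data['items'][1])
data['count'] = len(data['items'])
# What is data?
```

After line 1: data = {'items': [7, 35], 'count': 2}
After line 2 (append 7 + 35 = 42): data = {'items': [7, 35, 42], 'count': 2}
After line 3 (count = len(items) = 3): data = {'items': [7, 35, 42], 'count': 3}

{'items': [7, 35, 42], 'count': 3}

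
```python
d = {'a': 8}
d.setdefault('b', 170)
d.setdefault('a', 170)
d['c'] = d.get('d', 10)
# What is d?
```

After line 1: d = {'a': 8}
After line 2 (setdefault adds 'b'=170): d = {'a': 8, 'b': 170}
After line 3 (setdefault 'a' no-op, already exists): d = {'a': 8, 'b': 170}
After line 4 (get('d', 10) returns default since 'd' not in d): d = {'a': 8, 'b': 170, 'c': 10}

{'a': 8, 'b': 170, 'c': 10}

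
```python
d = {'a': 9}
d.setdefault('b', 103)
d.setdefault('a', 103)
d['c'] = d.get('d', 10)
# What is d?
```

After line 1: d = {'a': 9}
After line 2 (setdefault adds 'b'=103): d = {'a': 9, 'b': 103}
After line 3 (setdefault 'a' no-op, already exists): d = {'a': 9, 'b': 103}
After line 4 (get('d', 10) returns default since 'd' not in d): d = {'a': 9, 'b': 103, 'c': 10}

{'a': 9, 'b': 103, 'c': 10}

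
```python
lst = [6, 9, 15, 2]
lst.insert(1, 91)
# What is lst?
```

[6, 91, 9, 15, 2]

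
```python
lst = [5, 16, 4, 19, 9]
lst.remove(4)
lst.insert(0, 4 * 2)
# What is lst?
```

After line 1: lst = [5, 16, 4, 19, 9]
After line 2 (remove first 4): lst = [5, 16, 19, 9]
After line 3 (insert 8 at index 0): lst = [8, 5, 16, 19, 9]

[8, 5, 16, 19, 9]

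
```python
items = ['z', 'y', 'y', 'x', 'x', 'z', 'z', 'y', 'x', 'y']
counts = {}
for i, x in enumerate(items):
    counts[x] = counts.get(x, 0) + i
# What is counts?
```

Initial: counts = {}, items = ['z', 'y', 'y', 'x', 'x', 'z', 'z', 'y', 'x', 'y']
i=0, x='z': counts = {'z': 0}
i=1, x='y': counts = {'z': 0, 'y': 1}
i=2, x='y': counts = {'z': 0, 'y': 3}
i=3, x='x': counts = {'z': 0, 'y': 3, 'x': 3}
i=4, x='x': counts = {'z': 0, 'y': 3, 'x': 7}
i=5, x='z': counts = {'z': 5, 'y': 3, 'x': 7}
i=6, x='z': counts = {'z': 11, 'y': 3, 'x': 7}
i=7, x='y': counts = {'z': 11, 'y': 10, 'x': 7}
i=8, x='x': counts = {'z': 11, 'y': 10, 'x': 15}
i=9, x='y': counts = {'z': 11, 'y': 19, 'x': 15}

{'z': 11, 'y': 19, 'x': 15}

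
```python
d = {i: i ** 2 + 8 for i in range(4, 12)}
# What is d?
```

{4: 24, 5: 33, 6: 44, 7: 57, 8: 72, 9: 89, 10: 108, 11: 129}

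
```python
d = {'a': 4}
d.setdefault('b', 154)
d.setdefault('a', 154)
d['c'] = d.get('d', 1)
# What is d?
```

After line 1: d = {'a': 4}
After line 2 (setdefault adds 'b'=154): d = {'a': 4, 'b': 154}
After line 3 (setdefault 'a' no-op, already exists): d = {'a': 4, 'b': 154}
After line 4 (get('d', 1) returns default since 'd' not in d): d = {'a': 4, 'b': 154, 'c': 1}

{'a': 4, 'b': 154, 'c': 1}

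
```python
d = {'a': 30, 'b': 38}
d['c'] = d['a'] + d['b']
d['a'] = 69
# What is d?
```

After line 1: d = {'a': 30, 'b': 38}
After line 2 (d['c'] = 30 + 38): d = {'a': 30, 'b': 38, 'c': 68}
After line 3: d = {'a': 69, 'b': 38, 'c': 68}

{'a': 69, 'b': 38, 'c': 68}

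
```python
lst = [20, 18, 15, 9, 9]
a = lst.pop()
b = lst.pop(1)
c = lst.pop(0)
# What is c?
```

After line 1: lst = [20, 18, 15, 9, 9]
After line 2 (pop() -> a = 9): lst = [20, 18, 15, 9]
After line 3 (pop(1) -> b = 18): lst = [20, 15, 9]
After line 4 (pop(0) -> c = 20): lst = [15, 9]

20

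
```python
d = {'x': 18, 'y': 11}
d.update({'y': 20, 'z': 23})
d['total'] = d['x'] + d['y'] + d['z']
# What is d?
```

After line 1: d = {'x': 18, 'y': 11}
After line 2 (y overwritten, z added): d = {'x': 18, 'y': 20, 'z': 23}
After line 3 (total = 18 + 20 + 23 = 61): d = {'x': 18, 'y': 20, 'z': 23, 'total': 61}

{'x': 18, 'y': 20, 'z': 23, 'total': 61}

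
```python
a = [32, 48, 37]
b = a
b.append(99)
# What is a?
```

After line 1: a = [32, 48, 37]
After line 2 (b = a is an alias, same object): a = [32, 48, 37], b = [32, 48, 37]
After line 3 (b.append mutates the shared list): a = [32, 48, 37, 99], b = [32, 48, 37, 99]

[32, 48, 37, 99]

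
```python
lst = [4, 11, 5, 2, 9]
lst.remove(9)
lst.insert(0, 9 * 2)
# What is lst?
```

After line 1: lst = [4, 11, 5, 2, 9]
After line 2 (remove first 9): lst = [4, 11, 5, 2]
After line 3 (insert 18 at index 0): lst = [18, 4, 11, 5, 2]

[18, 4, 11, 5, 2]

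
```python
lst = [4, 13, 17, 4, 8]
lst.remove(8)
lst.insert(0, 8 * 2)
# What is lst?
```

After line 1: lst = [4, 13, 17, 4, 8]
After line 2 (remove first 8): lst = [4, 13, 17, 4]
After line 3 (insert 16 at index 0): lst = [16, 4, 13, 17, 4]

[16, 4, 13, 17, 4]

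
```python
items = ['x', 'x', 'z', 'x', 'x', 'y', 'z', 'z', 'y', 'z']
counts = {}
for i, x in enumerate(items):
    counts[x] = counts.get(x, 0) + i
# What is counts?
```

Initial: counts = {}, items = ['x', 'x', 'z', 'x', 'x', 'y', 'z', 'z', 'y', 'z']
i=0, x='x': counts = {'x': 0}
i=1, x='x': counts = {'x': 1}
i=2, x='z': counts = {'x': 1, 'z': 2}
i=3, x='x': counts = {'x': 4, 'z': 2}
i=4, x='x': counts = {'x': 8, 'z': 2}
i=5, x='y': counts = {'x': 8, 'z': 2, 'y': 5}
i=6, x='z': counts = {'x': 8, 'z': 8, 'y': 5}
i=7, x='z': counts = {'x': 8, 'z': 15, 'y': 5}
i=8, x='y': counts = {'x': 8, 'z': 15, 'y': 13}
i=9, x='z': counts = {'x': 8, 'z': 24, 'y': 13}

{'x': 8, 'z': 24, 'y': 13}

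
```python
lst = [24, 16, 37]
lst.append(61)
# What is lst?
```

[24, 16, 37, 61]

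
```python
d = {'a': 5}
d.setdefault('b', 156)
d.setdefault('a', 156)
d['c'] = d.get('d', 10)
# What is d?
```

After line 1: d = {'a': 5}
After line 2 (setdefault adds 'b'=156): d = {'a': 5, 'b': 156}
After line 3 (setdefault 'a' no-op, already exists): d = {'a': 5, 'b': 156}
After line 4 (get('d', 10) returns default since 'd' not in d): d = {'a': 5, 'b': 156, 'c': 10}

{'a': 5, 'b': 156, 'c': 10}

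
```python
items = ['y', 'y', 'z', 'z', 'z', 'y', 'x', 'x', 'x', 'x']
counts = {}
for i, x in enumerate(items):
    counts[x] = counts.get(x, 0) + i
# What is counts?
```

Initial: counts = {}, items = ['y', 'y', 'z', 'z', 'z', 'y', 'x', 'x', 'x', 'x']
i=0, x='y': counts = {'y': 0}
i=1, x='y': counts = {'y': 1}
i=2, x='z': counts = {'y': 1, 'z': 2}
i=3, x='z': counts = {'y': 1, 'z': 5}
i=4, x='z': counts = {'y': 1, 'z': 9}
i=5, x='y': counts = {'y': 6, 'z': 9}
i=6, x='x': counts = {'y': 6, 'z': 9, 'x': 6}
i=7, x='x': counts = {'y': 6, 'z': 9, 'x': 13}
i=8, x='x': counts = {'y': 6, 'z': 9, 'x': 21}
i=9, x='x': counts = {'y': 6, 'z': 9, 'x': 30}

{'y': 6, 'z': 9, 'x': 30}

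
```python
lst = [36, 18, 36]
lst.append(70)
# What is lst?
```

[36, 18, 36, 70]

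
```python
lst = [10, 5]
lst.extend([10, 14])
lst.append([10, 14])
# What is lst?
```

After line 1: lst = [10, 5]
After line 2 (extend unpacks [10, 14]): lst = [10, 5, 10, 14]
After line 3 (append adds [10, 14] as single element): lst = [10, 5, 10, 14, [10, 14]]

[10, 5, 10, 14, [10, 14]]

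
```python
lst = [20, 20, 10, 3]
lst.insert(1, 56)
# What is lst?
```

[20, 56, 20, 10, 3]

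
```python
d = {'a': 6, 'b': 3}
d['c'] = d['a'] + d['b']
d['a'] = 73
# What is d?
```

After line 1: d = {'a': 6, 'b': 3}
After line 2 (d['c'] = 6 + 3): d = {'a': 6, 'b': 3, 'c': 9}
After line 3: d = {'a': 73, 'b': 3, 'c': 9}

{'a': 73, 'b': 3, 'c': 9}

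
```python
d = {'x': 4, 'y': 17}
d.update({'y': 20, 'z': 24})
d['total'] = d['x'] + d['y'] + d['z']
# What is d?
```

After line 1: d = {'x': 4, 'y': 17}
After line 2 (y overwritten, z added): d = {'x': 4, 'y': 20, 'z': 24}
After line 3 (total = 4 + 20 + 24 = 48): d = {'x': 4, 'y': 20, 'z': 24, 'total': 48}

{'x': 4, 'y': 20, 'z': 24, 'total': 48}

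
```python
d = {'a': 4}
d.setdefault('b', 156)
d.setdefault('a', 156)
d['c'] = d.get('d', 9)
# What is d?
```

After line 1: d = {'a': 4}
After line 2 (setdefault adds 'b'=156): d = {'a': 4, 'b': 156}
After line 3 (setdefault 'a' no-op, already exists): d = {'a': 4, 'b': 156}
After line 4 (get('d', 9) returns default since 'd' not in d): d = {'a': 4, 'b': 156, 'c': 9}

{'a': 4, 'b': 156, 'c': 9}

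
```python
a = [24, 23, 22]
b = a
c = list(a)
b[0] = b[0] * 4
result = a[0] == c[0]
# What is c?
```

After line 1: a = [24, 23, 22]
After line 2 (b = a, alias): a = [24, 23, 22], b = [24, 23, 22]
After line 3 (c = list(a) is a copy, new object): c = [24, 23, 22]
After line 4 (b[0] = 24 * 4 = 96; mutates shared a/b): a = b = [96, 23, 22], c = [24, 23, 22]
After line 5 (a[0] = 96, c[0] = 24; result = False)

[24, 23, 22]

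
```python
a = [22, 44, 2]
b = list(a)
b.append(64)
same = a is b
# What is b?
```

After line 1: a = [22, 44, 2]
After line 2 (b = list(a) is a shallow copy, new object): a = [22, 44, 2], b = [22, 44, 2]
After line 3 (append only mutates b): a = [22, 44, 2], b = [22, 44, 2, 64]
After line 4 (same = a is b; different objects -> False): same = False

[22, 44, 2, 64]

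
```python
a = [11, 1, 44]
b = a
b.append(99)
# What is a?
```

After line 1: a = [11, 1, 44]
After line 2 (b = a is an alias, same object): a = [11, 1, 44], b = [11, 1, 44]
After line 3 (b.append mutates the shared list): a = [11, 1, 44, 99], b = [11, 1, 44, 99]

[11, 1, 44, 99]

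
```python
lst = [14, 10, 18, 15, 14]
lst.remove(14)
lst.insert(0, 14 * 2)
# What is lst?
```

After line 1: lst = [14, 10, 18, 15, 14]
After line 2 (remove first 14): lst = [10, 18, 15, 14]
After line 3 (insert 28 at index 0): lst = [28, 10, 18, 15, 14]

[28, 10, 18, 15, 14]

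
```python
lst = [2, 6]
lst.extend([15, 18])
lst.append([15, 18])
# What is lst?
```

After line 1: lst = [2, 6]
After line 2 (extend unpacks [15, 18]): lst = [2, 6, 15, 18]
After line 3 (append adds [15, 18] as single element): lst = [2, 6, 15, 18, [15, 18]]

[2, 6, 15, 18, [15, 18]]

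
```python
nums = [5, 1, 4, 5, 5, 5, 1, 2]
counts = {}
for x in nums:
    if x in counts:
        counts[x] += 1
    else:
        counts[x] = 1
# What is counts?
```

Initial: counts = {}, nums = [5, 1, 4, 5, 5, 5, 1, 2]
See 5: counts = {5: 1}
See 1: counts = {5: 1, 1: 1}
See 4: counts = {5: 1, 1: 1, 4: 1}
See 5: counts = {5: 2, 1: 1, 4: 1}
See 5: counts = {5: 3, 1: 1, 4: 1}
See 5: counts = {5: 4, 1: 1, 4: 1}
See 1: counts = {5: 4, 1: 2, 4: 1}
See 2: counts = {5: 4, 1: 2, 4: 1, 2: 1}

{5: 4, 1: 2, 4: 1, 2: 1}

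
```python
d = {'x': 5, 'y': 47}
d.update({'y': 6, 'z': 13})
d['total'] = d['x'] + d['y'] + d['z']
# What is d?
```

After line 1: d = {'x': 5, 'y': 47}
After line 2 (y overwritten, z added): d = {'x': 5, 'y': 6, 'z': 13}
After line 3 (total = 5 + 6 + 13 = 24): d = {'x': 5, 'y': 6, 'z': 13, 'total': 24}

{'x': 5, 'y': 6, 'z': 13, 'total': 24}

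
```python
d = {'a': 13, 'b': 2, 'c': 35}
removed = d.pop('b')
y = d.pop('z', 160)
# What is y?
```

After line 1: d = {'a': 13, 'b': 2, 'c': 35}
After line 2 (pop 'b' returns 2): d = {'a': 13, 'c': 35}, removed = 2
After line 3 (pop 'z' missing, returns default 160): d = {'a': 13, 'c': 35}, y = 160

160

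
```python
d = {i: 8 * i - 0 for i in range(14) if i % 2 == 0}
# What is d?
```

{0: 0, 2: 16, 4: 32, 6: 48, 8: 64, 10: 80, 12: 96}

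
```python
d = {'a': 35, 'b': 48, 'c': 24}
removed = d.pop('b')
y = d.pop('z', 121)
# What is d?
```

After line 1: d = {'a': 35, 'b': 48, 'c': 24}
After line 2 (pop 'b' returns 48): d = {'a': 35, 'c': 24}, removed = 48
After line 3 (pop 'z' missing, returns default 121): d = {'a': 35, 'c': 24}, y = 121

{'a': 35, 'c': 24}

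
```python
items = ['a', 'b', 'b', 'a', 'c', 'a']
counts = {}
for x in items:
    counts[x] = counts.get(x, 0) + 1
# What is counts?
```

Initial: counts = {}, items = ['a', 'b', 'b', 'a', 'c', 'a']
See 'a': counts = {'a': 1}
See 'b': counts = {'a': 1, 'b': 1}
See 'b': counts = {'a': 1, 'b': 2}
See 'a': counts = {'a': 2, 'b': 2}
See 'c': counts = {'a': 2, 'b': 2, 'c': 1}
See 'a': counts = {'a': 3, 'b': 2, 'c': 1}

{'a': 3, 'b': 2, 'c': 1}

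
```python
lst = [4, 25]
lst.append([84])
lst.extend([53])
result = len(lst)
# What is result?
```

After line 1: lst = [4, 25]
After line 2 (append adds [84] as single element): lst = [4, 25, [84]]
After line 3 (extend unpacks [53], adds 53): lst = [4, 25, [84], 53]
After line 4: result = len(lst) = 4

4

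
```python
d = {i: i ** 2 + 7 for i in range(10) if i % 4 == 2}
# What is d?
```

{2: 11, 6: 43}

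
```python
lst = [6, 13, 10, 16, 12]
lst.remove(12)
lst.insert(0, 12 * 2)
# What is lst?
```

After line 1: lst = [6, 13, 10, 16, 12]
After line 2 (remove first 12): lst = [6, 13, 10, 16]
After line 3 (insert 24 at index 0): lst = [24, 6, 13, 10, 16]

[24, 6, 13, 10, 16]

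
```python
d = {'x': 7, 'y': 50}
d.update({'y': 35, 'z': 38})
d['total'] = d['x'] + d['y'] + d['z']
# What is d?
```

After line 1: d = {'x': 7, 'y': 50}
After line 2 (y overwritten, z added): d = {'x': 7, 'y': 35, 'z': 38}
After line 3 (total = 7 + 35 + 38 = 80): d = {'x': 7, 'y': 35, 'z': 38, 'total': 80}

{'x': 7, 'y': 35, 'z': 38, 'total': 80}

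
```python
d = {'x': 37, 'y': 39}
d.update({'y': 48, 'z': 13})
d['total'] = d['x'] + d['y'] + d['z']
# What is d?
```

After line 1: d = {'x': 37, 'y': 39}
After line 2 (y overwritten, z added): d = {'x': 37, 'y': 48, 'z': 13}
After line 3 (total = 37 + 48 + 13 = 98): d = {'x': 37, 'y': 48, 'z': 13, 'total': 98}

{'x': 37, 'y': 48, 'z': 13, 'total': 98}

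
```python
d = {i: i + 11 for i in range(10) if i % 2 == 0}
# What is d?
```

{0: 11, 2: 13, 4: 15, 6: 17, 8: 19}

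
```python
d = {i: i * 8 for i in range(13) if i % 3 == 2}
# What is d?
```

{2: 16, 5: 40, 8: 64, 11: 88}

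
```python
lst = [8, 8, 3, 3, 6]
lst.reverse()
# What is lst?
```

[6, 3, 3, 8, 8]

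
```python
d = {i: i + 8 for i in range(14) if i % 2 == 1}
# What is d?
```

{1: 9, 3: 11, 5: 13, 7: 15, 9: 17, 11: 19, 13: 21}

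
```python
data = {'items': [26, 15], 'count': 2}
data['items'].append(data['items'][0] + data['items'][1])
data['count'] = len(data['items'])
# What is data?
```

After line 1: data = {'items': [26, 15], 'count': 2}
After line 2 (append 26 + 15 = 41): data = {'items': [26, 15, 41], 'count': 2}
After line 3 (count = len(items) = 3): data = {'items': [26, 15, 41], 'count': 3}

{'items': [26, 15, 41], 'count': 3}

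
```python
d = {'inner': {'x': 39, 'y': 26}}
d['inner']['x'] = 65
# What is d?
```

After line 1: d = {'inner': {'x': 39, 'y': 26}}
After line 2 (inner x overwritten): d = {'inner': {'x': 65, 'y': 26}}

{'inner': {'x': 65, 'y': 26}}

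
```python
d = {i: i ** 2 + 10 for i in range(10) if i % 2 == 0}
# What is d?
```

{0: 10, 2: 14, 4: 26, 6: 46, 8: 74}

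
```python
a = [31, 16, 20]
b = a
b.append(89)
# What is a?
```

After line 1: a = [31, 16, 20]
After line 2 (b = a is an alias, same object): a = [31, 16, 20], b = [31, 16, 20]
After line 3 (b.append mutates the shared list): a = [31, 16, 20, 89], b = [31, 16, 20, 89]

[31, 16, 20, 89]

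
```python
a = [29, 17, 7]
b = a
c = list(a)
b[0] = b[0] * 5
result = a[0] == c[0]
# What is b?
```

After line 1: a = [29, 17, 7]
After line 2 (b = a, alias): a = [29, 17, 7], b = [29, 17, 7]
After line 3 (c = list(a) is a copy, new object): c = [29, 17, 7]
After line 4 (b[0] = 29 * 5 = 145; mutates shared a/b): a = b = [145, 17, 7], c = [29, 17, 7]
After line 5 (a[0] = 145, c[0] = 29; result = False)

[145, 17, 7]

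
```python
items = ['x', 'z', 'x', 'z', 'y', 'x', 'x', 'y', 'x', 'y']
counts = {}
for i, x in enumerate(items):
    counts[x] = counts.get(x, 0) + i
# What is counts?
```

Initial: counts = {}, items = ['x', 'z', 'x', 'z', 'y', 'x', 'x', 'y', 'x', 'y']
i=0, x='x': counts = {'x': 0}
i=1, x='z': counts = {'x': 0, 'z': 1}
i=2, x='x': counts = {'x': 2, 'z': 1}
i=3, x='z': counts = {'x': 2, 'z': 4}
i=4, x='y': counts = {'x': 2, 'z': 4, 'y': 4}
i=5, x='x': counts = {'x': 7, 'z': 4, 'y': 4}
i=6, x='x': counts = {'x': 13, 'z': 4, 'y': 4}
i=7, x='y': counts = {'x': 13, 'z': 4, 'y': 11}
i=8, x='x': counts = {'x': 21, 'z': 4, 'y': 11}
i=9, x='y': counts = {'x': 21, 'z': 4, 'y': 20}

{'x': 21, 'z': 4, 'y': 20}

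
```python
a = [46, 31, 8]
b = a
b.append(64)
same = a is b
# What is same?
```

After line 1: a = [46, 31, 8]
After line 2 (b = a is an alias, same object): a = [46, 31, 8], b = [46, 31, 8]
After line 3 (b.append mutates the shared list): a = [46, 31, 8, 64], b = [46, 31, 8, 64]
After line 4 (same = a is b; same object -> True): same = True

True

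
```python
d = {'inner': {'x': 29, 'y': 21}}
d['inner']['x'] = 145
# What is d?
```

After line 1: d = {'inner': {'x': 29, 'y': 21}}
After line 2 (inner x overwritten): d = {'inner': {'x': 145, 'y': 21}}

{'inner': {'x': 145, 'y': 21}}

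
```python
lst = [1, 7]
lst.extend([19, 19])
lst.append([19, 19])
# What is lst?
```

After line 1: lst = [1, 7]
After line 2 (extend unpacks [19, 19]): lst = [1, 7, 19, 19]
After line 3 (append adds [19, 19] as single element): lst = [1, 7, 19, 19, [19, 19]]

[1, 7, 19, 19, [19, 19]]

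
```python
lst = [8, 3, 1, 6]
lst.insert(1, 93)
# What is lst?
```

[8, 93, 3, 1, 6]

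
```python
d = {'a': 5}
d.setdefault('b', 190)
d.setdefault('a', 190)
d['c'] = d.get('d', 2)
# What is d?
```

After line 1: d = {'a': 5}
After line 2 (setdefault adds 'b'=190): d = {'a': 5, 'b': 190}
After line 3 (setdefault 'a' no-op, already exists): d = {'a': 5, 'b': 190}
After line 4 (get('d', 2) returns default since 'd' not in d): d = {'a': 5, 'b': 190, 'c': 2}

{'a': 5, 'b': 190, 'c': 2}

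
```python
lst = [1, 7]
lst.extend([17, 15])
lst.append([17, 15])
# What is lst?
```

After line 1: lst = [1, 7]
After line 2 (extend unpacks [17, 15]): lst = [1, 7, 17, 15]
After line 3 (append adds [17, 15] as single element): lst = [1, 7, 17, 15, [17, 15]]

[1, 7, 17, 15, [17, 15]]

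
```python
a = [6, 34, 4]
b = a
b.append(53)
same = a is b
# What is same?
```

After line 1: a = [6, 34, 4]
After line 2 (b = a is an alias, same object): a = [6, 34, 4], b = [6, 34, 4]
After line 3 (b.append mutates the shared list): a = [6, 34, 4, 53], b = [6, 34, 4, 53]
After line 4 (same = a is b; same object -> True): same = True

True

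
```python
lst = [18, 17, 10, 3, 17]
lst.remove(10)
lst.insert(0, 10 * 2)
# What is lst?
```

After line 1: lst = [18, 17, 10, 3, 17]
After line 2 (remove first 10): lst = [18, 17, 3, 17]
After line 3 (insert 20 at index 0): lst = [20, 18, 17, 3, 17]

[20, 18, 17, 3, 17]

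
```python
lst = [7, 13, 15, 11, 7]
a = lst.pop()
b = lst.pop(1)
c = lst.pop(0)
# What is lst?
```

After line 1: lst = [7, 13, 15, 11, 7]
After line 2 (pop() -> a = 7): lst = [7, 13, 15, 11]
After line 3 (pop(1) -> b = 13): lst = [7, 15, 11]
After line 4 (pop(0) -> c = 7): lst = [15, 11]

[15, 11]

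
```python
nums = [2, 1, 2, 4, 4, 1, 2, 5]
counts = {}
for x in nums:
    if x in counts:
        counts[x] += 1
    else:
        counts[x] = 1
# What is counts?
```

Initial: counts = {}, nums = [2, 1, 2, 4, 4, 1, 2, 5]
See 2: counts = {2: 1}
See 1: counts = {2: 1, 1: 1}
See 2: counts = {2: 2, 1: 1}
See 4: counts = {2: 2, 1: 1, 4: 1}
See 4: counts = {2: 2, 1: 1, 4: 2}
See 1: counts = {2: 2, 1: 2, 4: 2}
See 2: counts = {2: 3, 1: 2, 4: 2}
See 5: counts = {2: 3, 1: 2, 4: 2, 5: 1}

{2: 3, 1: 2, 4: 2, 5: 1}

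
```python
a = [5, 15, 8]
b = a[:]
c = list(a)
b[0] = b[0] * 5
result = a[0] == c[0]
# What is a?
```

After line 1: a = [5, 15, 8]
After line 2 (b = a[:], copy): a = [5, 15, 8], b = [5, 15, 8]
After line 3 (c = list(a) is a copy, new object): c = [5, 15, 8]
After line 4 (b[0] = 5 * 5 = 25; only b mutates (copy)): a = [5, 15, 8], b = [25, 15, 8], c = [5, 15, 8]
After line 5 (a[0] = 5, c[0] = 5; result = True)

[5, 15, 8]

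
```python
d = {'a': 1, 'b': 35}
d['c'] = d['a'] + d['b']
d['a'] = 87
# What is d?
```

After line 1: d = {'a': 1, 'b': 35}
After line 2 (d['c'] = 1 + 35): d = {'a': 1, 'b': 35, 'c': 36}
After line 3: d = {'a': 87, 'b': 35, 'c': 36}

{'a': 87, 'b': 35, 'c': 36}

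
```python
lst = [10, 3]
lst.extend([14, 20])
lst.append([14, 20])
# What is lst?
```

After line 1: lst = [10, 3]
After line 2 (extend unpacks [14, 20]): lst = [10, 3, 14, 20]
After line 3 (append adds [14, 20] as single element): lst = [10, 3, 14, 20, [14, 20]]

[10, 3, 14, 20, [14, 20]]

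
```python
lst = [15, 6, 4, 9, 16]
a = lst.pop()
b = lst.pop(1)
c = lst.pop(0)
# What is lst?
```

After line 1: lst = [15, 6, 4, 9, 16]
After line 2 (pop() -> a = 16): lst = [15, 6, 4, 9]
After line 3 (pop(1) -> b = 6): lst = [15, 4, 9]
After line 4 (pop(0) -> c = 15): lst = [4, 9]

[4, 9]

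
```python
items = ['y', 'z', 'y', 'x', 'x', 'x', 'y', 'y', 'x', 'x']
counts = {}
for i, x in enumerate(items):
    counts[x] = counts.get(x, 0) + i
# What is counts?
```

Initial: counts = {}, items = ['y', 'z', 'y', 'x', 'x', 'x', 'y', 'y', 'x', 'x']
i=0, x='y': counts = {'y': 0}
i=1, x='z': counts = {'y': 0, 'z': 1}
i=2, x='y': counts = {'y': 2, 'z': 1}
i=3, x='x': counts = {'y': 2, 'z': 1, 'x': 3}
i=4, x='x': counts = {'y': 2, 'z': 1, 'x': 7}
i=5, x='x': counts = {'y': 2, 'z': 1, 'x': 12}
i=6, x='y': counts = {'y': 8, 'z': 1, 'x': 12}
i=7, x='y': counts = {'y': 15, 'z': 1, 'x': 12}
i=8, x='x': counts = {'y': 15, 'z': 1, 'x': 20}
i=9, x='x': counts = {'y': 15, 'z': 1, 'x': 29}

{'y': 15, 'z': 1, 'x': 29}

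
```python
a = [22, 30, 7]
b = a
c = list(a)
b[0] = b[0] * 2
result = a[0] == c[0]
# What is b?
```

After line 1: a = [22, 30, 7]
After line 2 (b = a, alias): a = [22, 30, 7], b = [22, 30, 7]
After line 3 (c = list(a) is a copy, new object): c = [22, 30, 7]
After line 4 (b[0] = 22 * 2 = 44; mutates shared a/b): a = b = [44, 30, 7], c = [22, 30, 7]
After line 5 (a[0] = 44, c[0] = 22; result = False)

[44, 30, 7]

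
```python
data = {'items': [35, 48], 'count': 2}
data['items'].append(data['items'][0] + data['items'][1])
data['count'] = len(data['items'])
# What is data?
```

After line 1: data = {'items': [35, 48], 'count': 2}
After line 2 (append 35 + 48 = 83): data = {'items': [35, 48, 83], 'count': 2}
After line 3 (count = len(items) = 3): data = {'items': [35, 48, 83], 'count': 3}

{'items': [35, 48, 83], 'count': 3}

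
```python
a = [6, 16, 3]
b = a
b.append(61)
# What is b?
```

After line 1: a = [6, 16, 3]
After line 2 (b = a is an alias, same object): a = [6, 16, 3], b = [6, 16, 3]
After line 3 (b.append mutates the shared list): a = [6, 16, 3, 61], b = [6, 16, 3, 61]

[6, 16, 3, 61]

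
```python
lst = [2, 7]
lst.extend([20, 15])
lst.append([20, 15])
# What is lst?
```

After line 1: lst = [2, 7]
After line 2 (extend unpacks [20, 15]): lst = [2, 7, 20, 15]
After line 3 (append adds [20, 15] as single element): lst = [2, 7, 20, 15, [20, 15]]

[2, 7, 20, 15, [20, 15]]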